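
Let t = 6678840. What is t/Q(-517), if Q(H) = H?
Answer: -6678840/517 ≈ -12918.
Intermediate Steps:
t/Q(-517) = 6678840/(-517) = 6678840*(-1/517) = -6678840/517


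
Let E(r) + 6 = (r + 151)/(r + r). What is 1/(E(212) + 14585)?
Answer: 424/6181859 ≈ 6.8588e-5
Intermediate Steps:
E(r) = -6 + (151 + r)/(2*r) (E(r) = -6 + (r + 151)/(r + r) = -6 + (151 + r)/((2*r)) = -6 + (151 + r)*(1/(2*r)) = -6 + (151 + r)/(2*r))
1/(E(212) + 14585) = 1/((½)*(151 - 11*212)/212 + 14585) = 1/((½)*(1/212)*(151 - 2332) + 14585) = 1/((½)*(1/212)*(-2181) + 14585) = 1/(-2181/424 + 14585) = 1/(6181859/424) = 424/6181859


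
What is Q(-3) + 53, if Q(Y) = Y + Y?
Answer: 47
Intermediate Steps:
Q(Y) = 2*Y
Q(-3) + 53 = 2*(-3) + 53 = -6 + 53 = 47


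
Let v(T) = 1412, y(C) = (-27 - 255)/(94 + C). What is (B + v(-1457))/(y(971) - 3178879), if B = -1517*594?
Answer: 319388530/1128502139 ≈ 0.28302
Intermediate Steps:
B = -901098
y(C) = -282/(94 + C)
(B + v(-1457))/(y(971) - 3178879) = (-901098 + 1412)/(-282/(94 + 971) - 3178879) = -899686/(-282/1065 - 3178879) = -899686/(-282*1/1065 - 3178879) = -899686/(-94/355 - 3178879) = -899686/(-1128502139/355) = -899686*(-355/1128502139) = 319388530/1128502139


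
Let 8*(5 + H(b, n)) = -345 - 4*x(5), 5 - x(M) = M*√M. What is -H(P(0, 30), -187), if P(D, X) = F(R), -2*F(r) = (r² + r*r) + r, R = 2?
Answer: 405/8 - 5*√5/2 ≈ 45.035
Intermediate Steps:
x(M) = 5 - M^(3/2) (x(M) = 5 - M*√M = 5 - M^(3/2))
F(r) = -r² - r/2 (F(r) = -((r² + r*r) + r)/2 = -((r² + r²) + r)/2 = -(2*r² + r)/2 = -(r + 2*r²)/2 = -r² - r/2)
P(D, X) = -5 (P(D, X) = -1*2*(½ + 2) = -1*2*5/2 = -5)
H(b, n) = -405/8 + 5*√5/2 (H(b, n) = -5 + (-345 - 4*(5 - 5^(3/2)))/8 = -5 + (-345 - 4*(5 - 5*√5))/8 = -5 + (-345 + (-20 + 20*√5))/8 = -5 + (-365 + 20*√5)/8 = -5 + (-365/8 + 5*√5/2) = -405/8 + 5*√5/2)
-H(P(0, 30), -187) = -(-405/8 + 5*√5/2) = 405/8 - 5*√5/2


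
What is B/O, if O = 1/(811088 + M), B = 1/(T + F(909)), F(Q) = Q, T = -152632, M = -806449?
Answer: -4639/151723 ≈ -0.030575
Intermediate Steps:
B = -1/151723 (B = 1/(-152632 + 909) = 1/(-151723) = -1/151723 ≈ -6.5910e-6)
O = 1/4639 (O = 1/(811088 - 806449) = 1/4639 ≈ 0.00021556)
B/O = -1/(151723*1/4639) = -1/151723*4639 = -4639/151723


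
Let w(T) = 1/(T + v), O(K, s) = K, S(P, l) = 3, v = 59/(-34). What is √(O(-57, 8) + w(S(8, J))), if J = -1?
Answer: I*√103931/43 ≈ 7.4973*I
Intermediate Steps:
v = -59/34 (v = 59*(-1/34) = -59/34 ≈ -1.7353)
w(T) = 1/(-59/34 + T) (w(T) = 1/(T - 59/34) = 1/(-59/34 + T))
√(O(-57, 8) + w(S(8, J))) = √(-57 + 34/(-59 + 34*3)) = √(-57 + 34/(-59 + 102)) = √(-57 + 34/43) = √(-2417/43) = I*√103931/43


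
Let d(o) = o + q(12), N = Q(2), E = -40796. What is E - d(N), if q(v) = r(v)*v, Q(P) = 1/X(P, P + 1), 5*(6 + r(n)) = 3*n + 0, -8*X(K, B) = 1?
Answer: -204012/5 ≈ -40802.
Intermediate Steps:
X(K, B) = -1/8 (X(K, B) = -1/8*1 = -1/8)
r(n) = -6 + 3*n/5 (r(n) = -6 + (3*n + 0)/5 = -6 + (3*n)/5 = -6 + 3*n/5)
Q(P) = -8 (Q(P) = 1/(-1/8) = -8)
N = -8
q(v) = v*(-6 + 3*v/5) (q(v) = (-6 + 3*v/5)*v = v*(-6 + 3*v/5))
d(o) = 72/5 + o (d(o) = o + (3/5)*12*(-10 + 12) = o + (3/5)*12*2 = o + 72/5 = 72/5 + o)
E - d(N) = -40796 - (72/5 - 8) = -40796 - 1*32/5 = -40796 - 32/5 = -204012/5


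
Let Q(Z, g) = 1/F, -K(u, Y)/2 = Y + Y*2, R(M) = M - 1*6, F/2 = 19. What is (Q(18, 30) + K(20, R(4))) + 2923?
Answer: 111531/38 ≈ 2935.0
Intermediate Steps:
F = 38 (F = 2*19 = 38)
R(M) = -6 + M (R(M) = M - 6 = -6 + M)
K(u, Y) = -6*Y (K(u, Y) = -2*(Y + Y*2) = -2*(Y + 2*Y) = -6*Y)
Q(Z, g) = 1/38
(Q(18, 30) + K(20, R(4))) + 2923 = (1/38 - 6*(-6 + 4)) + 2923 = (1/38 - 6*(-2)) + 2923 = (1/38 + 12) + 2923 = 457/38 + 2923 = 111531/38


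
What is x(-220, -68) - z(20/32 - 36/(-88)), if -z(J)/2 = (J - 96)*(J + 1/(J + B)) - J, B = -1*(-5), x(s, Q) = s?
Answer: -925114493/2056032 ≈ -449.95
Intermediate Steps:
B = 5
z(J) = 2*J - 2*(-96 + J)*(J + 1/(5 + J)) (z(J) = -2*((J - 96)*(J + 1/(J + 5)) - J) = -2*((-96 + J)*(J + 1/(5 + J)) - J) = -2*(-J + (-96 + J)*(J + 1/(5 + J))) = 2*J - 2*(-96 + J)*(J + 1/(5 + J)))
x(-220, -68) - z(20/32 - 36/(-88)) = -220 - 2*(96 - (20/32 - 36/(-88))**3 + 92*(20/32 - 36/(-88))**2 + 484*(20/32 - 36/(-88)))/(5 + (20/32 - 36/(-88))) = -220 - 2*(96 - (20*(1/32) - 36*(-1/88))**3 + 92*(20*(1/32) - 36*(-1/88))**2 + 484*(20*(1/32) - 36*(-1/88)))/(5 + (20*(1/32) - 36*(-1/88))) = -220 - 2*(96 - (5/8 + 9/22)**3 + 92*(5/8 + 9/22)**2 + 484*(5/8 + 9/22))/(5 + (5/8 + 9/22)) = -220 - 2*(96 - (91/88)**3 + 92*(91/88)**2 + 484*(91/88))/(5 + 91/88) = -220 - 2*(96 - 1*753571/681472 + 92*(8281/7744) + 1001/2)/531/88 = -220 - 2*88*(96 - 753571/681472 + 190463/1936 + 1001/2)/531 = -220 - 2*88*472787453/(531*681472) = -220 - 1*472787453/2056032 = -220 - 472787453/2056032 = -925114493/2056032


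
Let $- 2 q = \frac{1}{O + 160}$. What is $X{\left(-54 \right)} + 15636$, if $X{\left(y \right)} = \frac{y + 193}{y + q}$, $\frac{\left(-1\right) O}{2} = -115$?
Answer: $\frac{658495536}{42121} \approx 15633.0$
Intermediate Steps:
$O = 230$ ($O = \left(-2\right) \left(-115\right) = 230$)
$q = - \frac{1}{780}$ ($q = - \frac{1}{2 \left(230 + 160\right)} = - \frac{1}{2 \cdot 390} = \left(- \frac{1}{2}\right) \frac{1}{390} = - \frac{1}{780} \approx -0.0012821$)
$X{\left(y \right)} = \frac{193 + y}{- \frac{1}{780} + y}$ ($X{\left(y \right)} = \frac{y + 193}{y - \frac{1}{780}} = \frac{193 + y}{- \frac{1}{780} + y}$)
$X{\left(-54 \right)} + 15636 = \frac{780 \left(193 - 54\right)}{-1 + 780 \left(-54\right)} + 15636 = 780 \frac{1}{-1 - 42120} \cdot 139 + 15636 = 780 \frac{1}{-42121} \cdot 139 + 15636 = 780 \left(- \frac{1}{42121}\right) 139 + 15636 = - \frac{108420}{42121} + 15636 = \frac{658495536}{42121}$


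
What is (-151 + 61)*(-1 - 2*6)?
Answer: 1170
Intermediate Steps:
(-151 + 61)*(-1 - 2*6) = -90*(-1 - 12) = -90*(-13) = 1170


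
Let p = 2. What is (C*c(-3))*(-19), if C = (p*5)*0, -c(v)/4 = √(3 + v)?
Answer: 0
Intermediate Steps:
c(v) = -4*√(3 + v)
C = 0 (C = (2*5)*0 = 10*0 = 0)
(C*c(-3))*(-19) = (0*(-4*√(3 - 3)))*(-19) = (0*(-4*√0))*(-19) = (0*(-4*0))*(-19) = (0*0)*(-19) = 0*(-19) = 0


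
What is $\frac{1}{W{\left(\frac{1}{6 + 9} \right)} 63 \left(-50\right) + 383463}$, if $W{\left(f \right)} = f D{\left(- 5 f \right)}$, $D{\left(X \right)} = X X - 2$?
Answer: $\frac{3}{1151579} \approx 2.6051 \cdot 10^{-6}$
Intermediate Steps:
$D{\left(X \right)} = -2 + X^{2}$ ($D{\left(X \right)} = X^{2} - 2 = -2 + X^{2}$)
$W{\left(f \right)} = f \left(-2 + 25 f^{2}\right)$ ($W{\left(f \right)} = f \left(-2 + \left(- 5 f\right)^{2}\right) = f \left(-2 + 25 f^{2}\right)$)
$\frac{1}{W{\left(\frac{1}{6 + 9} \right)} 63 \left(-50\right) + 383463} = \frac{1}{\frac{-2 + 25 \left(\frac{1}{6 + 9}\right)^{2}}{6 + 9} \cdot 63 \left(-50\right) + 383463} = \frac{1}{\frac{-2 + 25 \left(\frac{1}{15}\right)^{2}}{15} \cdot 63 \left(-50\right) + 383463} = \frac{1}{\frac{-2 + \frac{25}{225}}{15} \cdot 63 \left(-50\right) + 383463} = \frac{1}{\frac{-2 + 25 \cdot \frac{1}{225}}{15} \cdot 63 \left(-50\right) + 383463} = \frac{1}{\frac{-2 + \frac{1}{9}}{15} \cdot 63 \left(-50\right) + 383463} = \frac{1}{\frac{1}{15} \left(- \frac{17}{9}\right) 63 \left(-50\right) + 383463} = \frac{1}{\left(- \frac{17}{135}\right) 63 \left(-50\right) + 383463} = \frac{1}{\left(- \frac{119}{15}\right) \left(-50\right) + 383463} = \frac{1}{\frac{1190}{3} + 383463} = \frac{1}{\frac{1151579}{3}} = \frac{3}{1151579}$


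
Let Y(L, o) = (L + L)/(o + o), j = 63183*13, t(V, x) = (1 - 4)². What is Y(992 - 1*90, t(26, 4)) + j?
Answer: 7393313/9 ≈ 8.2148e+5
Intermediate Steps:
t(V, x) = 9 (t(V, x) = (-3)² = 9)
j = 821379
Y(L, o) = L/o (Y(L, o) = (2*L)/((2*o)) = (2*L)*(1/(2*o)) = L/o)
Y(992 - 1*90, t(26, 4)) + j = (992 - 1*90)/9 + 821379 = (992 - 90)*(⅑) + 821379 = 902*(⅑) + 821379 = 902/9 + 821379 = 7393313/9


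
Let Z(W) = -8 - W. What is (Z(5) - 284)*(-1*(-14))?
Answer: -4158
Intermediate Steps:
(Z(5) - 284)*(-1*(-14)) = ((-8 - 1*5) - 284)*(-1*(-14)) = ((-8 - 5) - 284)*14 = (-13 - 284)*14 = -297*14 = -4158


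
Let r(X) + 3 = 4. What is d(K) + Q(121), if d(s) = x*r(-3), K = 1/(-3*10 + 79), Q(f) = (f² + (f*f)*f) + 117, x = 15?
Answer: 1786334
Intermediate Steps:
Q(f) = 117 + f² + f³ (Q(f) = (f² + f²*f) + 117 = (f² + f³) + 117 = 117 + f² + f³)
r(X) = 1 (r(X) = -3 + 4 = 1)
K = 1/49 (K = 1/(-30 + 79) = 1/49 ≈ 0.020408)
d(s) = 15 (d(s) = 15*1 = 15)
d(K) + Q(121) = 15 + (117 + 121² + 121³) = 15 + (117 + 14641 + 1771561) = 15 + 1786319 = 1786334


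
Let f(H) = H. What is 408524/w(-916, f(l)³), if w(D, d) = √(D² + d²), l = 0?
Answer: 102131/229 ≈ 445.99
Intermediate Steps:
408524/w(-916, f(l)³) = 408524/(√((-916)² + (0³)²)) = 408524/(√(839056 + 0²)) = 408524/(√(839056 + 0)) = 408524/(√839056) = 408524/916 = 408524*(1/916) = 102131/229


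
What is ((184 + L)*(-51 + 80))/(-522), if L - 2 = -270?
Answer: 14/3 ≈ 4.6667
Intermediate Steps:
L = -268 (L = 2 - 270 = -268)
((184 + L)*(-51 + 80))/(-522) = ((184 - 268)*(-51 + 80))/(-522) = -84*29*(-1/522) = -2436*(-1/522) = 14/3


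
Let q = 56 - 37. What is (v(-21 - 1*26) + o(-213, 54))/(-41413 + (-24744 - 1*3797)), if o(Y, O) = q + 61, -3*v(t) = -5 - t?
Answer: -11/11659 ≈ -0.00094348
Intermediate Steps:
q = 19
v(t) = 5/3 + t/3 (v(t) = -(-5 - t)/3 = 5/3 + t/3)
o(Y, O) = 80 (o(Y, O) = 19 + 61 = 80)
(v(-21 - 1*26) + o(-213, 54))/(-41413 + (-24744 - 1*3797)) = ((5/3 + (-21 - 1*26)/3) + 80)/(-41413 + (-24744 - 1*3797)) = ((5/3 + (-21 - 26)/3) + 80)/(-41413 + (-24744 - 3797)) = ((5/3 + (⅓)*(-47)) + 80)/(-41413 - 28541) = ((5/3 - 47/3) + 80)/(-69954) = (-14 + 80)*(-1/69954) = 66*(-1/69954) = -11/11659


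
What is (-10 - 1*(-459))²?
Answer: 201601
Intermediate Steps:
(-10 - 1*(-459))² = (-10 + 459)² = 449² = 201601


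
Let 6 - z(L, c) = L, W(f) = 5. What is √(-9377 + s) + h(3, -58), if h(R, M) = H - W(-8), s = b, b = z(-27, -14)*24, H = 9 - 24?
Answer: -20 + I*√8585 ≈ -20.0 + 92.655*I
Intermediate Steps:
H = -15
z(L, c) = 6 - L
b = 792 (b = (6 - 1*(-27))*24 = (6 + 27)*24 = 33*24 = 792)
s = 792
h(R, M) = -20 (h(R, M) = -15 - 1*5 = -15 - 5 = -20)
√(-9377 + s) + h(3, -58) = √(-9377 + 792) - 20 = √(-8585) - 20 = I*√8585 - 20 = -20 + I*√8585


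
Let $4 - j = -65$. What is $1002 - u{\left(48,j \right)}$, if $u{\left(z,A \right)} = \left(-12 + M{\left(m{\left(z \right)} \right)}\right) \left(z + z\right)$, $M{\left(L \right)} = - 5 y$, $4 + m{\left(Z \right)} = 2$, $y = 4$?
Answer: $4074$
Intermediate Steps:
$m{\left(Z \right)} = -2$ ($m{\left(Z \right)} = -4 + 2 = -2$)
$j = 69$ ($j = 4 - -65 = 4 + 65 = 69$)
$M{\left(L \right)} = -20$ ($M{\left(L \right)} = \left(-5\right) 4 = -20$)
$u{\left(z,A \right)} = - 64 z$ ($u{\left(z,A \right)} = \left(-12 - 20\right) \left(z + z\right) = - 32 \cdot 2 z = - 64 z$)
$1002 - u{\left(48,j \right)} = 1002 - \left(-64\right) 48 = 1002 - -3072 = 1002 + 3072 = 4074$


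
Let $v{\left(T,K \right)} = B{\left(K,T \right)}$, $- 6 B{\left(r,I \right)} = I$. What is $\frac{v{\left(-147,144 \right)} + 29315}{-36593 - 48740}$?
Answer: $- \frac{58679}{170666} \approx -0.34382$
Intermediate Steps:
$B{\left(r,I \right)} = - \frac{I}{6}$
$v{\left(T,K \right)} = - \frac{T}{6}$
$\frac{v{\left(-147,144 \right)} + 29315}{-36593 - 48740} = \frac{\left(- \frac{1}{6}\right) \left(-147\right) + 29315}{-36593 - 48740} = \frac{\frac{49}{2} + 29315}{-85333} = \frac{58679}{2} \left(- \frac{1}{85333}\right) = - \frac{58679}{170666}$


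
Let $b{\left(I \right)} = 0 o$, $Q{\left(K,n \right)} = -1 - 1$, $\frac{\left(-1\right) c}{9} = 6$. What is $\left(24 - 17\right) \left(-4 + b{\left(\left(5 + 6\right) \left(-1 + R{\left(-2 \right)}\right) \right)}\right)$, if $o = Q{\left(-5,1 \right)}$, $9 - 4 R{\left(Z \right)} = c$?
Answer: $-28$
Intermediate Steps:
$c = -54$ ($c = \left(-9\right) 6 = -54$)
$Q{\left(K,n \right)} = -2$ ($Q{\left(K,n \right)} = -1 - 1 = -2$)
$R{\left(Z \right)} = \frac{63}{4}$ ($R{\left(Z \right)} = \frac{9}{4} - - \frac{27}{2} = \frac{9}{4} + \frac{27}{2} = \frac{63}{4}$)
$o = -2$
$b{\left(I \right)} = 0$ ($b{\left(I \right)} = 0 \left(-2\right) = 0$)
$\left(24 - 17\right) \left(-4 + b{\left(\left(5 + 6\right) \left(-1 + R{\left(-2 \right)}\right) \right)}\right) = \left(24 - 17\right) \left(-4 + 0\right) = 7 \left(-4\right) = -28$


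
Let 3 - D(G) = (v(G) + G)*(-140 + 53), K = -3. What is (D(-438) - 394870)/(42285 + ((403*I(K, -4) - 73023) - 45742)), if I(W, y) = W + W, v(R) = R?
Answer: 471079/78898 ≈ 5.9707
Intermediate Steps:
I(W, y) = 2*W
D(G) = 3 + 174*G (D(G) = 3 - (G + G)*(-140 + 53) = 3 - 2*G*(-87) = 3 - (-174)*G = 3 + 174*G)
(D(-438) - 394870)/(42285 + ((403*I(K, -4) - 73023) - 45742)) = ((3 + 174*(-438)) - 394870)/(42285 + ((403*(2*(-3)) - 73023) - 45742)) = ((3 - 76212) - 394870)/(42285 + ((403*(-6) - 73023) - 45742)) = (-76209 - 394870)/(42285 + ((-2418 - 73023) - 45742)) = -471079/(42285 + (-75441 - 45742)) = -471079/(42285 - 121183) = -471079/(-78898) = -471079*(-1/78898) = 471079/78898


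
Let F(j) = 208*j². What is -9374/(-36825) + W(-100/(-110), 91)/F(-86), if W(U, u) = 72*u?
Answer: 140980183/544715400 ≈ 0.25881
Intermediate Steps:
-9374/(-36825) + W(-100/(-110), 91)/F(-86) = -9374/(-36825) + (72*91)/((208*(-86)²)) = -9374*(-1/36825) + 6552/((208*7396)) = 9374/36825 + 6552/1538368 = 9374/36825 + 6552*(1/1538368) = 9374/36825 + 63/14792 = 140980183/544715400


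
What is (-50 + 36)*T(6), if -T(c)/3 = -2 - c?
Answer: -336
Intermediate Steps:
T(c) = 6 + 3*c (T(c) = -3*(-2 - c) = 6 + 3*c)
(-50 + 36)*T(6) = (-50 + 36)*(6 + 3*6) = -14*(6 + 18) = -14*24 = -336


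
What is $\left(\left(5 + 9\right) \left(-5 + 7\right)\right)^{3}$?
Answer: $21952$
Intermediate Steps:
$\left(\left(5 + 9\right) \left(-5 + 7\right)\right)^{3} = \left(14 \cdot 2\right)^{3} = 28^{3} = 21952$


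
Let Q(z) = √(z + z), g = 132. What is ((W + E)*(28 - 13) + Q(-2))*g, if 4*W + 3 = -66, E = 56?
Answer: 76725 + 264*I ≈ 76725.0 + 264.0*I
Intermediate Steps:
W = -69/4 (W = -¾ + (¼)*(-66) = -¾ - 33/2 = -69/4 ≈ -17.250)
Q(z) = √2*√z (Q(z) = √(2*z) = √2*√z)
((W + E)*(28 - 13) + Q(-2))*g = ((-69/4 + 56)*(28 - 13) + √2*√(-2))*132 = ((155/4)*15 + √2*(I*√2))*132 = (2325/4 + 2*I)*132 = 76725 + 264*I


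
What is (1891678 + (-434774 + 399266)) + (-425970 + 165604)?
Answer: 1595804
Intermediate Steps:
(1891678 + (-434774 + 399266)) + (-425970 + 165604) = (1891678 - 35508) - 260366 = 1856170 - 260366 = 1595804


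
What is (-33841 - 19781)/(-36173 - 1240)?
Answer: 5958/4157 ≈ 1.4332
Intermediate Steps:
(-33841 - 19781)/(-36173 - 1240) = -53622/(-37413) = -53622*(-1/37413) = 5958/4157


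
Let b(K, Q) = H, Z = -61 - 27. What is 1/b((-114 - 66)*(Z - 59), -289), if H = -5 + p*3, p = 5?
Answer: ⅒ ≈ 0.10000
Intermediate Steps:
Z = -88
H = 10 (H = -5 + 5*3 = -5 + 15 = 10)
b(K, Q) = 10
1/b((-114 - 66)*(Z - 59), -289) = 1/10 = ⅒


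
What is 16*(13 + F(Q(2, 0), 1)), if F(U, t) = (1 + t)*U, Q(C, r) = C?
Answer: 272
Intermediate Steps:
F(U, t) = U*(1 + t)
16*(13 + F(Q(2, 0), 1)) = 16*(13 + 2*(1 + 1)) = 16*(13 + 2*2) = 16*(13 + 4) = 16*17 = 272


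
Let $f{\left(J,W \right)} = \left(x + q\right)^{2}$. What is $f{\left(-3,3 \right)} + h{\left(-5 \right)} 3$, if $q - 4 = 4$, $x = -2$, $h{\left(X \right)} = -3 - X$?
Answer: $42$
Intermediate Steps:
$q = 8$ ($q = 4 + 4 = 8$)
$f{\left(J,W \right)} = 36$ ($f{\left(J,W \right)} = \left(-2 + 8\right)^{2} = 6^{2} = 36$)
$f{\left(-3,3 \right)} + h{\left(-5 \right)} 3 = 36 + \left(-3 - -5\right) 3 = 36 + \left(-3 + 5\right) 3 = 36 + 2 \cdot 3 = 36 + 6 = 42$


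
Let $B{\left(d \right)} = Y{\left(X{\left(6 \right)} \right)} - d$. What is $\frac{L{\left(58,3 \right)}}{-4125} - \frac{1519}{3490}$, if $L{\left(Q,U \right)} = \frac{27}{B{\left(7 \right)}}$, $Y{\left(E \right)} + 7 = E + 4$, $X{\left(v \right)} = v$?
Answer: $- \frac{832309}{1919500} \approx -0.43361$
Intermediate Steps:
$Y{\left(E \right)} = -3 + E$ ($Y{\left(E \right)} = -7 + \left(E + 4\right) = -7 + \left(4 + E\right) = -3 + E$)
$B{\left(d \right)} = 3 - d$ ($B{\left(d \right)} = \left(-3 + 6\right) - d = 3 - d$)
$L{\left(Q,U \right)} = - \frac{27}{4}$ ($L{\left(Q,U \right)} = \frac{27}{3 - 7} = \frac{27}{-4} = 27 \left(- \frac{1}{4}\right) = - \frac{27}{4}$)
$\frac{L{\left(58,3 \right)}}{-4125} - \frac{1519}{3490} = - \frac{27}{4 \left(-4125\right)} - \frac{1519}{3490} = \left(- \frac{27}{4}\right) \left(- \frac{1}{4125}\right) - \frac{1519}{3490} = \frac{9}{5500} - \frac{1519}{3490} = - \frac{832309}{1919500}$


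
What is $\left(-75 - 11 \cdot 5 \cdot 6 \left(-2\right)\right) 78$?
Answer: $45630$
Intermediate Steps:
$\left(-75 - 11 \cdot 5 \cdot 6 \left(-2\right)\right) 78 = \left(-75 - 11 \cdot 30 \left(-2\right)\right) 78 = \left(-75 - -660\right) 78 = \left(-75 + 660\right) 78 = 585 \cdot 78 = 45630$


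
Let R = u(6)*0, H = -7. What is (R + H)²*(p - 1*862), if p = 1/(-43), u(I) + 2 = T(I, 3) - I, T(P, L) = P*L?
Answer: -1816283/43 ≈ -42239.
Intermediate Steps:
T(P, L) = L*P
u(I) = -2 + 2*I (u(I) = -2 + (3*I - I) = -2 + 2*I)
p = -1/43 ≈ -0.023256
R = 0 (R = (-2 + 2*6)*0 = (-2 + 12)*0 = 10*0 = 0)
(R + H)²*(p - 1*862) = (0 - 7)²*(-1/43 - 1*862) = (-7)²*(-1/43 - 862) = 49*(-37067/43) = -1816283/43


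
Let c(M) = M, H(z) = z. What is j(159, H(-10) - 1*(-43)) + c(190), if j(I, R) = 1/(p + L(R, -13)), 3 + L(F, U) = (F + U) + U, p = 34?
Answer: 7221/38 ≈ 190.03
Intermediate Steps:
L(F, U) = -3 + F + 2*U (L(F, U) = -3 + ((F + U) + U) = -3 + (F + 2*U) = -3 + F + 2*U)
j(I, R) = 1/(5 + R) (j(I, R) = 1/(34 + (-3 + R + 2*(-13))) = 1/(34 + (-3 + R - 26)) = 1/(34 + (-29 + R)) = 1/(5 + R))
j(159, H(-10) - 1*(-43)) + c(190) = 1/(5 + (-10 - 1*(-43))) + 190 = 1/(5 + (-10 + 43)) + 190 = 1/(5 + 33) + 190 = 1/38 + 190 = 7221/38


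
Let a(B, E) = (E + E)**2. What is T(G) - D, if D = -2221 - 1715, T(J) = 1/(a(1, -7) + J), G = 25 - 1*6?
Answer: 846241/215 ≈ 3936.0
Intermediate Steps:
G = 19 (G = 25 - 6 = 19)
a(B, E) = 4*E**2 (a(B, E) = (2*E)**2 = 4*E**2)
T(J) = 1/(196 + J) (T(J) = 1/(4*(-7)**2 + J) = 1/(4*49 + J) = 1/(196 + J))
D = -3936
T(G) - D = 1/(196 + 19) - 1*(-3936) = 1/215 + 3936 = 846241/215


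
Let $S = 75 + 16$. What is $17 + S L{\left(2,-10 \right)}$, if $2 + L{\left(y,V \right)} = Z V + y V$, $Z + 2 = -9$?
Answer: $8025$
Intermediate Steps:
$Z = -11$ ($Z = -2 - 9 = -11$)
$S = 91$
$L{\left(y,V \right)} = -2 - 11 V + V y$ ($L{\left(y,V \right)} = -2 + \left(- 11 V + y V\right) = -2 + \left(- 11 V + V y\right) = -2 - 11 V + V y$)
$17 + S L{\left(2,-10 \right)} = 17 + 91 \left(-2 - -110 - 20\right) = 17 + 91 \left(-2 + 110 - 20\right) = 17 + 91 \cdot 88 = 17 + 8008 = 8025$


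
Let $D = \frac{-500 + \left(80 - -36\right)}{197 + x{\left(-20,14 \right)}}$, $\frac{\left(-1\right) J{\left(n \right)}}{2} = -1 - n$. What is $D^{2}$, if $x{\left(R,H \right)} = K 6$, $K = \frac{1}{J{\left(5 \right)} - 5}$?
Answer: $\frac{7225344}{1918225} \approx 3.7667$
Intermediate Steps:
$J{\left(n \right)} = 2 + 2 n$ ($J{\left(n \right)} = - 2 \left(-1 - n\right) = 2 + 2 n$)
$K = \frac{1}{7}$ ($K = \frac{1}{\left(2 + 2 \cdot 5\right) - 5} = \frac{1}{\left(2 + 10\right) - 5} = \frac{1}{12 - 5} = \frac{1}{7} \approx 0.14286$)
$x{\left(R,H \right)} = \frac{6}{7}$ ($x{\left(R,H \right)} = \frac{1}{7} \cdot 6 = \frac{6}{7}$)
$D = - \frac{2688}{1385}$ ($D = \frac{-500 + \left(80 - -36\right)}{197 + \frac{6}{7}} = \frac{-500 + \left(80 + 36\right)}{\frac{1385}{7}} = \left(-500 + 116\right) \frac{7}{1385} = \left(-384\right) \frac{7}{1385} = - \frac{2688}{1385} \approx -1.9408$)
$D^{2} = \left(- \frac{2688}{1385}\right)^{2} = \frac{7225344}{1918225}$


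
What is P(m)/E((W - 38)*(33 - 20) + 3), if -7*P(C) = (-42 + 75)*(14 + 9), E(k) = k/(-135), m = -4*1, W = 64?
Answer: 9315/217 ≈ 42.926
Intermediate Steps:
m = -4
E(k) = -k/135 (E(k) = k*(-1/135) = -k/135)
P(C) = -759/7 (P(C) = -(-42 + 75)*(14 + 9)/7 = -33*23/7 = -⅐*759 = -759/7)
P(m)/E((W - 38)*(33 - 20) + 3) = -759*(-135/((64 - 38)*(33 - 20) + 3))/7 = -759*(-135/(26*13 + 3))/7 = -759*(-135/(338 + 3))/7 = -759/(7*((-1/135*341))) = -759/(7*(-341/135)) = -759/7*(-135/341) = 9315/217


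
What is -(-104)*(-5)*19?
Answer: -9880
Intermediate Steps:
-(-104)*(-5)*19 = -26*20*19 = -520*19 = -9880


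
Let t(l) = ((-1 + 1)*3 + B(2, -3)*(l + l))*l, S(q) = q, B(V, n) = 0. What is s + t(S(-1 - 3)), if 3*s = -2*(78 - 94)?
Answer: 32/3 ≈ 10.667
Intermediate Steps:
s = 32/3 (s = (-2*(78 - 94))/3 = (-2*(-16))/3 = (⅓)*32 = 32/3 ≈ 10.667)
t(l) = 0 (t(l) = ((-1 + 1)*3 + 0*(l + l))*l = (0*3 + 0*(2*l))*l = (0 + 0)*l = 0*l = 0)
s + t(S(-1 - 3)) = 32/3 + 0 = 32/3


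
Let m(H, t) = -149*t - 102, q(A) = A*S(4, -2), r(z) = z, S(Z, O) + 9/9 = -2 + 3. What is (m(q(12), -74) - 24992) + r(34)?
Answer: -14034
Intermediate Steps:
S(Z, O) = 0 (S(Z, O) = -1 + (-2 + 3) = -1 + 1 = 0)
q(A) = 0 (q(A) = A*0 = 0)
m(H, t) = -102 - 149*t
(m(q(12), -74) - 24992) + r(34) = ((-102 - 149*(-74)) - 24992) + 34 = ((-102 + 11026) - 24992) + 34 = (10924 - 24992) + 34 = -14068 + 34 = -14034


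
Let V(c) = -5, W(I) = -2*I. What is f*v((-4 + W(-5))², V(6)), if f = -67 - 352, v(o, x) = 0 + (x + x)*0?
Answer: 0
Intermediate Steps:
v(o, x) = 0 (v(o, x) = 0 + (2*x)*0 = 0 + 0 = 0)
f = -419
f*v((-4 + W(-5))², V(6)) = -419*0 = 0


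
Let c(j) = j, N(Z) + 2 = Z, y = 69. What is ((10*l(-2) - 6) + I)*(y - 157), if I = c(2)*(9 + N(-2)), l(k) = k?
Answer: 1408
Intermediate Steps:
N(Z) = -2 + Z
I = 10 (I = 2*(9 + (-2 - 2)) = 2*(9 - 4) = 2*5 = 10)
((10*l(-2) - 6) + I)*(y - 157) = ((10*(-2) - 6) + 10)*(69 - 157) = ((-20 - 6) + 10)*(-88) = (-26 + 10)*(-88) = -16*(-88) = 1408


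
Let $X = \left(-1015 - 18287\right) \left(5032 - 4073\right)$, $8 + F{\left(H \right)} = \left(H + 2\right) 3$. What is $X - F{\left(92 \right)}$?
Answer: $-18510892$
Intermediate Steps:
$F{\left(H \right)} = -2 + 3 H$ ($F{\left(H \right)} = -8 + \left(H + 2\right) 3 = -8 + \left(2 + H\right) 3 = -8 + \left(6 + 3 H\right) = -2 + 3 H$)
$X = -18510618$ ($X = \left(-19302\right) 959 = -18510618$)
$X - F{\left(92 \right)} = -18510618 - \left(-2 + 3 \cdot 92\right) = -18510618 - \left(-2 + 276\right) = -18510618 - 274 = -18510892$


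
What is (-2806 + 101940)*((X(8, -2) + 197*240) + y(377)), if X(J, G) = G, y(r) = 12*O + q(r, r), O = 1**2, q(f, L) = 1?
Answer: 4688145994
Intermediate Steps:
O = 1
y(r) = 13 (y(r) = 12*1 + 1 = 12 + 1 = 13)
(-2806 + 101940)*((X(8, -2) + 197*240) + y(377)) = (-2806 + 101940)*((-2 + 197*240) + 13) = 99134*((-2 + 47280) + 13) = 99134*(47278 + 13) = 99134*47291 = 4688145994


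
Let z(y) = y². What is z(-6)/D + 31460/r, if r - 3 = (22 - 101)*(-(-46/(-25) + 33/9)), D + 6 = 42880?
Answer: 12645298209/176062081 ≈ 71.823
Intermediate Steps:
D = 42874 (D = -6 + 42880 = 42874)
r = 32852/75 (r = 3 + (22 - 101)*(-(-46/(-25) + 33/9)) = 3 - (-79)*(-46*(-1/25) + 33*(⅑)) = 3 - (-79)*(46/25 + 11/3) = 3 - (-79)*413/75 = 3 - 79*(-413/75) = 3 + 32627/75 = 32852/75 ≈ 438.03)
z(-6)/D + 31460/r = (-6)²/42874 + 31460/(32852/75) = 36*(1/42874) + 31460*(75/32852) = 18/21437 + 589875/8213 = 12645298209/176062081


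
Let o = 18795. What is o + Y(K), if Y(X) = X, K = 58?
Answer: 18853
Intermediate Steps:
o + Y(K) = 18795 + 58 = 18853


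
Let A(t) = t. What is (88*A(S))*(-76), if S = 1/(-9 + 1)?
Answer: 836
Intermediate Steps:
S = -1/8 (S = 1/(-8) = -1/8 ≈ -0.12500)
(88*A(S))*(-76) = (88*(-1/8))*(-76) = -11*(-76) = 836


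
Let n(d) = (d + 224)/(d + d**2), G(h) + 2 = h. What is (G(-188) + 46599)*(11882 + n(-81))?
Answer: 3573284298727/6480 ≈ 5.5143e+8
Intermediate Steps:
G(h) = -2 + h
n(d) = (224 + d)/(d + d**2)
(G(-188) + 46599)*(11882 + n(-81)) = ((-2 - 188) + 46599)*(11882 + (224 - 81)/((-81)*(1 - 81))) = (-190 + 46599)*(11882 - 1/81*143/(-80)) = 46409*(11882 - 1/81*(-1/80)*143) = 46409*(11882 + 143/6480) = 46409*(76995503/6480) = 3573284298727/6480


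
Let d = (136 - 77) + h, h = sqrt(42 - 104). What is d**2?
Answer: (59 + I*sqrt(62))**2 ≈ 3419.0 + 929.13*I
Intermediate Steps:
h = I*sqrt(62) (h = sqrt(-62) = I*sqrt(62) ≈ 7.874*I)
d = 59 + I*sqrt(62) (d = (136 - 77) + I*sqrt(62) = 59 + I*sqrt(62) ≈ 59.0 + 7.874*I)
d**2 = (59 + I*sqrt(62))**2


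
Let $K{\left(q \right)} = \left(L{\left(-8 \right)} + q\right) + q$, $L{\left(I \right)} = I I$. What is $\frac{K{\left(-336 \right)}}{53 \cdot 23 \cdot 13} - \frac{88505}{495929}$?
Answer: $- \frac{1704063567}{7858986863} \approx -0.21683$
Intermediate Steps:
$L{\left(I \right)} = I^{2}$
$K{\left(q \right)} = 64 + 2 q$ ($K{\left(q \right)} = \left(\left(-8\right)^{2} + q\right) + q = \left(64 + q\right) + q = 64 + 2 q$)
$\frac{K{\left(-336 \right)}}{53 \cdot 23 \cdot 13} - \frac{88505}{495929} = \frac{64 + 2 \left(-336\right)}{53 \cdot 23 \cdot 13} - \frac{88505}{495929} = \frac{64 - 672}{1219 \cdot 13} - \frac{88505}{495929} = - \frac{608}{15847} - \frac{88505}{495929} = - \frac{1704063567}{7858986863}$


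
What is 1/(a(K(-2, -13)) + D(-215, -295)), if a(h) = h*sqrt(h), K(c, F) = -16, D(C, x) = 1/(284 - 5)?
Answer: 279/318836737 + 4981824*I/318836737 ≈ 8.7506e-7 + 0.015625*I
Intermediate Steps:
D(C, x) = 1/279
a(h) = h**(3/2)
1/(a(K(-2, -13)) + D(-215, -295)) = 1/((-16)**(3/2) + 1/279) = 1/(-64*I + 1/279) = 1/(1/279 - 64*I) = 77841*(1/279 + 64*I)/318836737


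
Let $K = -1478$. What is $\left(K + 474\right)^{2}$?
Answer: $1008016$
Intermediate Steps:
$\left(K + 474\right)^{2} = \left(-1478 + 474\right)^{2} = \left(-1004\right)^{2} = 1008016$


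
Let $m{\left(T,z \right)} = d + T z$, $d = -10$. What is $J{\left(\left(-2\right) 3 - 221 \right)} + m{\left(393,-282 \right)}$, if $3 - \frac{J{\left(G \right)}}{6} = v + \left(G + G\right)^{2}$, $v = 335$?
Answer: $-1349524$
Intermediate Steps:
$m{\left(T,z \right)} = -10 + T z$
$J{\left(G \right)} = -1992 - 24 G^{2}$ ($J{\left(G \right)} = 18 - 6 \left(335 + \left(G + G\right)^{2}\right) = 18 - 6 \left(335 + \left(2 G\right)^{2}\right) = 18 - 6 \left(335 + 4 G^{2}\right) = 18 - \left(2010 + 24 G^{2}\right) = -1992 - 24 G^{2}$)
$J{\left(\left(-2\right) 3 - 221 \right)} + m{\left(393,-282 \right)} = \left(-1992 - 24 \left(\left(-2\right) 3 - 221\right)^{2}\right) + \left(-10 + 393 \left(-282\right)\right) = \left(-1992 - 24 \left(-6 - 221\right)^{2}\right) - 110836 = \left(-1992 - 24 \left(-227\right)^{2}\right) - 110836 = \left(-1992 - 1236696\right) - 110836 = -1238688 - 110836 = -1349524$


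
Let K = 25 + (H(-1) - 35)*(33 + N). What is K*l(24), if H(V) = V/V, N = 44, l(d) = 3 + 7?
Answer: -25930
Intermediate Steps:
l(d) = 10
H(V) = 1
K = -2593 (K = 25 + (1 - 35)*(33 + 44) = 25 - 34*77 = 25 - 2618 = -2593)
K*l(24) = -2593*10 = -25930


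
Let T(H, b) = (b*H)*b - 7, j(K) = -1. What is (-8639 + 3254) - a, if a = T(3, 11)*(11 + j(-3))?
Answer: -8945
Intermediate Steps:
T(H, b) = -7 + H*b² (T(H, b) = (H*b)*b - 7 = H*b² - 7 = -7 + H*b²)
a = 3560 (a = (-7 + 3*11²)*(11 - 1) = (-7 + 3*121)*10 = (-7 + 363)*10 = 356*10 = 3560)
(-8639 + 3254) - a = (-8639 + 3254) - 1*3560 = -5385 - 3560 = -8945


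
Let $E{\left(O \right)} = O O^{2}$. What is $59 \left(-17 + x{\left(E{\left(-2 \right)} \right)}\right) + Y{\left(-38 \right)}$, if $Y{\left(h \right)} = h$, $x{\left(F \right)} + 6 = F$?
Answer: $-1867$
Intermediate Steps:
$E{\left(O \right)} = O^{3}$
$x{\left(F \right)} = -6 + F$
$59 \left(-17 + x{\left(E{\left(-2 \right)} \right)}\right) + Y{\left(-38 \right)} = 59 \left(-17 + \left(-6 + \left(-2\right)^{3}\right)\right) - 38 = 59 \left(-17 - 14\right) - 38 = 59 \left(-31\right) - 38 = -1829 - 38 = -1867$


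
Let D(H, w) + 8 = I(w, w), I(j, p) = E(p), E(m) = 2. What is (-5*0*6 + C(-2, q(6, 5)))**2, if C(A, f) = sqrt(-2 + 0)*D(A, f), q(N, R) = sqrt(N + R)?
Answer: -72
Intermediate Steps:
I(j, p) = 2
D(H, w) = -6 (D(H, w) = -8 + 2 = -6)
C(A, f) = -6*I*sqrt(2) (C(A, f) = sqrt(-2 + 0)*(-6) = sqrt(-2)*(-6) = (I*sqrt(2))*(-6) = -6*I*sqrt(2))
(-5*0*6 + C(-2, q(6, 5)))**2 = (-5*0*6 - 6*I*sqrt(2))**2 = (0*6 - 6*I*sqrt(2))**2 = (0 - 6*I*sqrt(2))**2 = (-6*I*sqrt(2))**2 = -72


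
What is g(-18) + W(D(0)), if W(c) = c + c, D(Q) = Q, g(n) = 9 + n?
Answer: -9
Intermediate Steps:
W(c) = 2*c
g(-18) + W(D(0)) = (9 - 18) + 2*0 = -9 + 0 = -9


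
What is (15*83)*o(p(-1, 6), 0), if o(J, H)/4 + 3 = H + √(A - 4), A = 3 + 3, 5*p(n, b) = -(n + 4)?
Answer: -14940 + 4980*√2 ≈ -7897.2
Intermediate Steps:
p(n, b) = -⅘ - n/5 (p(n, b) = (-(n + 4))/5 = (-(4 + n))/5 = (-4 - n)/5 = -⅘ - n/5)
A = 6
o(J, H) = -12 + 4*H + 4*√2 (o(J, H) = -12 + 4*(H + √(6 - 4)) = -12 + 4*(H + √2) = -12 + (4*H + 4*√2) = -12 + 4*H + 4*√2)
(15*83)*o(p(-1, 6), 0) = (15*83)*(-12 + 4*0 + 4*√2) = 1245*(-12 + 0 + 4*√2) = 1245*(-12 + 4*√2) = -14940 + 4980*√2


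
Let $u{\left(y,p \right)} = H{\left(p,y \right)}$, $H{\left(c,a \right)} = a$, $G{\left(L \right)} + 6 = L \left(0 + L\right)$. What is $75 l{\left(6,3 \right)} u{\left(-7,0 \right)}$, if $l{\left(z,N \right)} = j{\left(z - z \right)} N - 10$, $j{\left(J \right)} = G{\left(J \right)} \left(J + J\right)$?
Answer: $5250$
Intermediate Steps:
$G{\left(L \right)} = -6 + L^{2}$ ($G{\left(L \right)} = -6 + L \left(0 + L\right) = -6 + L L = -6 + L^{2}$)
$j{\left(J \right)} = 2 J \left(-6 + J^{2}\right)$ ($j{\left(J \right)} = \left(-6 + J^{2}\right) \left(J + J\right) = \left(-6 + J^{2}\right) 2 J = 2 J \left(-6 + J^{2}\right)$)
$l{\left(z,N \right)} = -10$ ($l{\left(z,N \right)} = 2 \left(z - z\right) \left(-6 + \left(z - z\right)^{2}\right) N - 10 = 2 \cdot 0 \left(-6 + 0^{2}\right) N - 10 = 2 \cdot 0 \left(-6 + 0\right) N - 10 = 2 \cdot 0 \left(-6\right) N - 10 = 0 N - 10 = 0 - 10 = -10$)
$u{\left(y,p \right)} = y$
$75 l{\left(6,3 \right)} u{\left(-7,0 \right)} = 75 \left(-10\right) \left(-7\right) = \left(-750\right) \left(-7\right) = 5250$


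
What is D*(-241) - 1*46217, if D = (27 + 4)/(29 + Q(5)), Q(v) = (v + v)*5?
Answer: -3658614/79 ≈ -46312.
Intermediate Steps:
Q(v) = 10*v (Q(v) = (2*v)*5 = 10*v)
D = 31/79 (D = (27 + 4)/(29 + 10*5) = 31/(29 + 50) = 31/79 ≈ 0.39241)
D*(-241) - 1*46217 = (31/79)*(-241) - 1*46217 = -7471/79 - 46217 = -3658614/79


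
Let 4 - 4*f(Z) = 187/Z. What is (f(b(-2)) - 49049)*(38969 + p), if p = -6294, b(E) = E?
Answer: -12815036975/8 ≈ -1.6019e+9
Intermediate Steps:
f(Z) = 1 - 187/(4*Z)
(f(b(-2)) - 49049)*(38969 + p) = ((-187/4 - 2)/(-2) - 49049)*(38969 - 6294) = (-½*(-195/4) - 49049)*32675 = (195/8 - 49049)*32675 = -392197/8*32675 = -12815036975/8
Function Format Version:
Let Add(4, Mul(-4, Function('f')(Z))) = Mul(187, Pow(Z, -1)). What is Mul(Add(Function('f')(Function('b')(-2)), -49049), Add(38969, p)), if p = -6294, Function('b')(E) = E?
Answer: Rational(-12815036975, 8) ≈ -1.6019e+9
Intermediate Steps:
Function('f')(Z) = Add(1, Mul(Rational(-187, 4), Pow(Z, -1))) (Function('f')(Z) = Add(1, Mul(Rational(-1, 4), Mul(187, Pow(Z, -1)))) = Add(1, Mul(Rational(-187, 4), Pow(Z, -1))))
Mul(Add(Function('f')(Function('b')(-2)), -49049), Add(38969, p)) = Mul(Add(Mul(Pow(-2, -1), Add(Rational(-187, 4), -2)), -49049), Add(38969, -6294)) = Mul(Add(Mul(Rational(-1, 2), Rational(-195, 4)), -49049), 32675) = Mul(Add(Rational(195, 8), -49049), 32675) = Mul(Rational(-392197, 8), 32675) = Rational(-12815036975, 8)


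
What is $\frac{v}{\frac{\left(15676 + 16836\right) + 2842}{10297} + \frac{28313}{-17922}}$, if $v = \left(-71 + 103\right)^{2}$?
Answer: $\frac{188971862016}{342075427} \approx 552.43$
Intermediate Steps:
$v = 1024$ ($v = 32^{2} = 1024$)
$\frac{v}{\frac{\left(15676 + 16836\right) + 2842}{10297} + \frac{28313}{-17922}} = \frac{1024}{\frac{\left(15676 + 16836\right) + 2842}{10297} + \frac{28313}{-17922}} = \frac{1024}{\left(32512 + 2842\right) \frac{1}{10297} + 28313 \left(- \frac{1}{17922}\right)} = \frac{1024}{35354 \cdot \frac{1}{10297} - \frac{28313}{17922}} = \frac{1024}{\frac{35354}{10297} - \frac{28313}{17922}} = \frac{1024}{\frac{342075427}{184542834}} = 1024 \cdot \frac{184542834}{342075427} = \frac{188971862016}{342075427}$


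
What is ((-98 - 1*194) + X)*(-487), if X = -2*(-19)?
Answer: 123698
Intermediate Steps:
X = 38
((-98 - 1*194) + X)*(-487) = ((-98 - 1*194) + 38)*(-487) = ((-98 - 194) + 38)*(-487) = (-292 + 38)*(-487) = -254*(-487) = 123698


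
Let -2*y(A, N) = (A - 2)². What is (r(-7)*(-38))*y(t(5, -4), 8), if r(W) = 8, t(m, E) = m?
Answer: 1368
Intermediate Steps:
y(A, N) = -(-2 + A)²/2 (y(A, N) = -(A - 2)²/2 = -(-2 + A)²/2)
(r(-7)*(-38))*y(t(5, -4), 8) = (8*(-38))*(-(-2 + 5)²/2) = -(-152)*3² = -(-152)*9 = -304*(-9/2) = 1368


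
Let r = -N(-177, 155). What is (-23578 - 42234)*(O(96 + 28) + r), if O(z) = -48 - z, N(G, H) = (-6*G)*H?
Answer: 10844632984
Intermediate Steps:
N(G, H) = -6*G*H
r = -164610 (r = -(-6)*(-177)*155 = -1*164610 = -164610)
(-23578 - 42234)*(O(96 + 28) + r) = (-23578 - 42234)*((-48 - (96 + 28)) - 164610) = -65812*((-48 - 1*124) - 164610) = -65812*((-48 - 124) - 164610) = -65812*(-172 - 164610) = -65812*(-164782) = 10844632984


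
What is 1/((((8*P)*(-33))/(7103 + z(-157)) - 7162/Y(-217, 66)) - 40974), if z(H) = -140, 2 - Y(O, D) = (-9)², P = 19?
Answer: -16669/681496432 ≈ -2.4459e-5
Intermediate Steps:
Y(O, D) = -79 (Y(O, D) = 2 - 1*(-9)² = 2 - 1*81 = 2 - 81 = -79)
1/((((8*P)*(-33))/(7103 + z(-157)) - 7162/Y(-217, 66)) - 40974) = 1/((((8*19)*(-33))/(7103 - 140) - 7162/(-79)) - 40974) = 1/(((152*(-33))/6963 - 7162*(-1/79)) - 40974) = 1/((-5016*1/6963 + 7162/79) - 40974) = 1/((-152/211 + 7162/79) - 40974) = 1/(1499174/16669 - 40974) = 1/(-681496432/16669) = -16669/681496432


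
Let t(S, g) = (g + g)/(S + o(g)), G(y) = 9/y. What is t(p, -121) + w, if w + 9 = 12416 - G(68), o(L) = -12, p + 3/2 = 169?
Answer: 262347525/21148 ≈ 12405.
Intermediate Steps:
p = 335/2 (p = -3/2 + 169 = 335/2 ≈ 167.50)
t(S, g) = 2*g/(-12 + S) (t(S, g) = (g + g)/(S - 12) = (2*g)/(-12 + S) = 2*g/(-12 + S))
w = 843667/68 (w = -9 + (12416 - 9/68) = -9 + 844279/68 = 843667/68 ≈ 12407.)
t(p, -121) + w = 2*(-121)/(-12 + 335/2) + 843667/68 = 2*(-121)/(311/2) + 843667/68 = 2*(-121)*(2/311) + 843667/68 = -484/311 + 843667/68 = 262347525/21148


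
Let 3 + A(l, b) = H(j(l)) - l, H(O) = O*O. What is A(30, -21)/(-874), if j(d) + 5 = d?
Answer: -296/437 ≈ -0.67735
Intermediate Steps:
j(d) = -5 + d
H(O) = O²
A(l, b) = -3 + (-5 + l)² - l (A(l, b) = -3 + ((-5 + l)² - l) = -3 + (-5 + l)² - l)
A(30, -21)/(-874) = (-3 + (-5 + 30)² - 1*30)/(-874) = (-3 + 25² - 30)*(-1/874) = (-3 + 625 - 30)*(-1/874) = 592*(-1/874) = -296/437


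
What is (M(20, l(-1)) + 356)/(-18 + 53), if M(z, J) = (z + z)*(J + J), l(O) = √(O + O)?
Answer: 356/35 + 16*I*√2/7 ≈ 10.171 + 3.2325*I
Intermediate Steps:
l(O) = √2*√O (l(O) = √(2*O) = √2*√O)
M(z, J) = 4*J*z (M(z, J) = (2*z)*(2*J) = 4*J*z)
(M(20, l(-1)) + 356)/(-18 + 53) = (4*(√2*√(-1))*20 + 356)/(-18 + 53) = (4*(√2*I)*20 + 356)/35 = (4*(I*√2)*20 + 356)*(1/35) = (80*I*√2 + 356)*(1/35) = (356 + 80*I*√2)*(1/35) = 356/35 + 16*I*√2/7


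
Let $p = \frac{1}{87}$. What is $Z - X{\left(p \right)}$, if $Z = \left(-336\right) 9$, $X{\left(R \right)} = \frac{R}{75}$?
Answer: $- \frac{19731601}{6525} \approx -3024.0$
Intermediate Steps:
$p = \frac{1}{87} \approx 0.011494$
$X{\left(R \right)} = \frac{R}{75}$ ($X{\left(R \right)} = R \frac{1}{75} = \frac{R}{75}$)
$Z = -3024$
$Z - X{\left(p \right)} = -3024 - \frac{1}{75} \cdot \frac{1}{87} = -3024 - \frac{1}{6525} = - \frac{19731601}{6525}$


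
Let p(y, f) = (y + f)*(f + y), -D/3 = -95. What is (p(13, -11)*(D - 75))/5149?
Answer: 840/5149 ≈ 0.16314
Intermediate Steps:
D = 285 (D = -3*(-95) = 285)
p(y, f) = (f + y)² (p(y, f) = (f + y)*(f + y) = (f + y)²)
(p(13, -11)*(D - 75))/5149 = ((-11 + 13)²*(285 - 75))/5149 = (2²*210)*(1/5149) = (4*210)*(1/5149) = 840*(1/5149) = 840/5149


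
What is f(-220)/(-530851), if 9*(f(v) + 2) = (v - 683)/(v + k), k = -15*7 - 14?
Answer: 1733/539875467 ≈ 3.2100e-6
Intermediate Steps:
k = -119 (k = -105 - 14 = -119)
f(v) = -2 + (-683 + v)/(9*(-119 + v)) (f(v) = -2 + ((v - 683)/(v - 119))/9 = -2 + ((-683 + v)/(-119 + v))/9 = -2 + (-683 + v)/(9*(-119 + v)))
f(-220)/(-530851) = ((1459 - 17*(-220))/(9*(-119 - 220)))/(-530851) = ((1/9)*(1459 + 3740)/(-339))*(-1/530851) = ((1/9)*(-1/339)*5199)*(-1/530851) = -1733/1017*(-1/530851) = 1733/539875467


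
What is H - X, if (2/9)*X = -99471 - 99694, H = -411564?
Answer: 969357/2 ≈ 4.8468e+5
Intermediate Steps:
X = -1792485/2 (X = 9*(-99471 - 99694)/2 = (9/2)*(-199165) = -1792485/2 ≈ -8.9624e+5)
H - X = -411564 - 1*(-1792485/2) = -411564 + 1792485/2 = 969357/2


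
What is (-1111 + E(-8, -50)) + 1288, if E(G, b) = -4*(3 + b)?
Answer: 365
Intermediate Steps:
E(G, b) = -12 - 4*b
(-1111 + E(-8, -50)) + 1288 = (-1111 + (-12 - 4*(-50))) + 1288 = (-1111 + (-12 + 200)) + 1288 = (-1111 + 188) + 1288 = -923 + 1288 = 365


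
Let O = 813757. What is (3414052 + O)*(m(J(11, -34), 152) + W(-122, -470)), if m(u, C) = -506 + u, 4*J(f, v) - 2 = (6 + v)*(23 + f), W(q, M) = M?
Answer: -10260892443/2 ≈ -5.1304e+9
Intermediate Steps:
J(f, v) = ½ + (6 + v)*(23 + f)/4 (J(f, v) = ½ + ((6 + v)*(23 + f))/4 = ½ + (6 + v)*(23 + f)/4)
(3414052 + O)*(m(J(11, -34), 152) + W(-122, -470)) = (3414052 + 813757)*((-506 + (35 + (3/2)*11 + (23/4)*(-34) + (¼)*11*(-34))) - 470) = 4227809*((-506 + (35 + 33/2 - 391/2 - 187/2)) - 470) = 4227809*((-506 - 475/2) - 470) = 4227809*(-1487/2 - 470) = 4227809*(-2427/2) = -10260892443/2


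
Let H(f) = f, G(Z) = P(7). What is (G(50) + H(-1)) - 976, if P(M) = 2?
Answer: -975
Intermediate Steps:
G(Z) = 2
(G(50) + H(-1)) - 976 = (2 - 1) - 976 = 1 - 976 = -975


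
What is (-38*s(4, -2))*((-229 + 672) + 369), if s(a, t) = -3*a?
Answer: 370272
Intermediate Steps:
(-38*s(4, -2))*((-229 + 672) + 369) = (-(-114)*4)*((-229 + 672) + 369) = (-38*(-12))*(443 + 369) = 456*812 = 370272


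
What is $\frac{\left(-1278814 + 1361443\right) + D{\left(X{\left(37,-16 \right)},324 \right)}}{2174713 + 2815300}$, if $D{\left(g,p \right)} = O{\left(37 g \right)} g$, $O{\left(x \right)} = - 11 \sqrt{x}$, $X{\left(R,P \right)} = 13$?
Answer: $\frac{82629}{4990013} - \frac{143 \sqrt{481}}{4990013} \approx 0.01593$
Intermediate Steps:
$D{\left(g,p \right)} = - 11 \sqrt{37} g^{\frac{3}{2}}$ ($D{\left(g,p \right)} = - 11 \sqrt{37 g} g = - 11 \sqrt{37} \sqrt{g} g = - 11 \sqrt{37} g^{\frac{3}{2}}$)
$\frac{\left(-1278814 + 1361443\right) + D{\left(X{\left(37,-16 \right)},324 \right)}}{2174713 + 2815300} = \frac{\left(-1278814 + 1361443\right) - 11 \sqrt{37} \cdot 13^{\frac{3}{2}}}{2174713 + 2815300} = \frac{82629 - 11 \sqrt{37} \cdot 13 \sqrt{13}}{4990013} = \left(82629 - 143 \sqrt{481}\right) \frac{1}{4990013} = \frac{82629}{4990013} - \frac{143 \sqrt{481}}{4990013}$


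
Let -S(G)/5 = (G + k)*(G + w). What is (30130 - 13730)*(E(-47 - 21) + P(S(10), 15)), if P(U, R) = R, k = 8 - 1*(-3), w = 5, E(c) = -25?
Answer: -164000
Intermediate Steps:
k = 11 (k = 8 + 3 = 11)
S(G) = -5*(5 + G)*(11 + G) (S(G) = -5*(G + 11)*(G + 5) = -5*(11 + G)*(5 + G) = -5*(5 + G)*(11 + G))
(30130 - 13730)*(E(-47 - 21) + P(S(10), 15)) = (30130 - 13730)*(-25 + 15) = 16400*(-10) = -164000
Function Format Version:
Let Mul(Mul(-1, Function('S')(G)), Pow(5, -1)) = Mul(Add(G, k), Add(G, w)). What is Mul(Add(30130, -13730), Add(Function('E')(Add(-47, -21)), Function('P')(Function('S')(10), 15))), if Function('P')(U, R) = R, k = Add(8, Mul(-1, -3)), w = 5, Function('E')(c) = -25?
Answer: -164000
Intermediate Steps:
k = 11 (k = Add(8, 3) = 11)
Function('S')(G) = Mul(-5, Add(5, G), Add(11, G)) (Function('S')(G) = Mul(-5, Mul(Add(G, 11), Add(G, 5))) = Mul(-5, Mul(Add(11, G), Add(5, G))) = Mul(-5, Mul(Add(5, G), Add(11, G))) = Mul(-5, Add(5, G), Add(11, G)))
Mul(Add(30130, -13730), Add(Function('E')(Add(-47, -21)), Function('P')(Function('S')(10), 15))) = Mul(Add(30130, -13730), Add(-25, 15)) = Mul(16400, -10) = -164000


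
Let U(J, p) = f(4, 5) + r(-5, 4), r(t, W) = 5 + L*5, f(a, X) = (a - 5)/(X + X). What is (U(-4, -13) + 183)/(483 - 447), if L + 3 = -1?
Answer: 1679/360 ≈ 4.6639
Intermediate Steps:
f(a, X) = (-5 + a)/(2*X) (f(a, X) = (-5 + a)/((2*X)) = (-5 + a)*(1/(2*X)) = (-5 + a)/(2*X))
L = -4 (L = -3 - 1 = -4)
r(t, W) = -15 (r(t, W) = 5 - 4*5 = 5 - 20 = -15)
U(J, p) = -151/10 (U(J, p) = (1/2)*(-5 + 4)/5 - 15 = (1/2)*(1/5)*(-1) - 15 = -1/10 - 15 = -151/10)
(U(-4, -13) + 183)/(483 - 447) = (-151/10 + 183)/(483 - 447) = (1679/10)/36 = (1679/10)*(1/36) = 1679/360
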